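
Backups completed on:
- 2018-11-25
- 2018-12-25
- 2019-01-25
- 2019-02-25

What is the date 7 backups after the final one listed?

2019-09-25

The day-of-month is always 25 (30, 31, 31 days between events).
So this recurs on the 25th of each month.
March 2019: 2019-03-25.
Next: April 2019 → 2019-04-25.
Next: May 2019 → 2019-05-25.
Next: June 2019 → 2019-06-25.
Next: July 2019 → 2019-07-25.
August 2019: 2019-08-25.
Next: September 2019 → 2019-09-25.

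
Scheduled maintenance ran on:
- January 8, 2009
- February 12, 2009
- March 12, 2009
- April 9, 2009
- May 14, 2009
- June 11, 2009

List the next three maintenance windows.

These are Thursdays at 28- or 35-day spacing (35, 28, 28, 35, 28).
The pattern: 2nd Thursday of the month.
July 2009 — 2nd Thursday is July 9, 2009.
August 2009 — 2nd Thursday is August 13, 2009.
2nd Thursday of September 2009: September 10, 2009.

July 9, 2009; August 13, 2009; September 10, 2009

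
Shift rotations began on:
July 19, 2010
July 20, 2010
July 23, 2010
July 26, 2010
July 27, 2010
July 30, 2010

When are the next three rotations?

August 2, 2010; August 3, 2010; August 6, 2010

Gaps: 1, 3, 3, 1, 3 days — not constant, but cyclic with period 3.
The events fall on every Monday, Tuesday and Friday.
Next Monday: August 2, 2010.
The following Tuesday is August 3, 2010.
The following Friday is August 6, 2010.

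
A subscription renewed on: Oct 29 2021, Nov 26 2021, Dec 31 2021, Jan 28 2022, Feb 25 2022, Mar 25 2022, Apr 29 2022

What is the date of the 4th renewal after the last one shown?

All Fridays; the gaps (28, 35, 28, 28, 28, 35) vary with month length.
This is the last Friday of each month.
May 2022 ends with Friday May 27 2022.
June 2022 ends with Friday Jun 24 2022.
July 2022 ends with Friday Jul 29 2022.
August 2022 ends with Friday Aug 26 2022.

Aug 26 2022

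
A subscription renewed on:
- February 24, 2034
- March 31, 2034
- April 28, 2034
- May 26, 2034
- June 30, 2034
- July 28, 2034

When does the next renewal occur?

August 25, 2034

Every date is a Friday; gaps 35, 28, 28, 35, 28 days.
Each is the last Friday of its month (at least one falls on the 29th or later, ruling out '4th Friday').
August 2034 ends with Friday August 25, 2034.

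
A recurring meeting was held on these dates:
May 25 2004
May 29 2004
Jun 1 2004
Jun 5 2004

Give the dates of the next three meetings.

Jun 8 2004, Jun 12 2004, Jun 15 2004

Gaps: 4, 3, 4 days — not constant, but cyclic with period 2.
The events fall on every Tuesday and Saturday.
The following Tuesday is Jun 8 2004.
Next Saturday: Jun 12 2004.
Next Tuesday: Jun 15 2004.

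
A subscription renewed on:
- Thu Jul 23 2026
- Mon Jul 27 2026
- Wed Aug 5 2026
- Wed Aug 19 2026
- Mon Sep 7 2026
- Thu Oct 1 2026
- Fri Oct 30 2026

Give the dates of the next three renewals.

Thu Dec 3 2026, Mon Jan 11 2027, Wed Feb 24 2027

Intervals are 4, 9, 14, 19, 24, 29 days — an arithmetic progression with common difference 5.
Next gap: 34 days. Fri Oct 30 2026 + 34 days = Thu Dec 3 2026.
Next gap: 39 days. Thu Dec 3 2026 + 39 days = Mon Jan 11 2027.
Next gap: 44 days. Mon Jan 11 2027 + 44 days = Wed Feb 24 2027.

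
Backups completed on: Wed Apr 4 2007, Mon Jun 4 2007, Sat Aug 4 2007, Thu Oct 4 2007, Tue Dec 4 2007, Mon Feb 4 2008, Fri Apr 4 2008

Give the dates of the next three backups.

Wed Jun 4 2008, Mon Aug 4 2008, Sat Oct 4 2008

Gaps: 61, 61, 61, 61, 62, 60 days — not constant. Every event is on the 4th of the month.
Pattern: the 4th of every 2 months.
Next: June 2008 → Wed Jun 4 2008.
August 2008: Mon Aug 4 2008.
October 2008: Sat Oct 4 2008.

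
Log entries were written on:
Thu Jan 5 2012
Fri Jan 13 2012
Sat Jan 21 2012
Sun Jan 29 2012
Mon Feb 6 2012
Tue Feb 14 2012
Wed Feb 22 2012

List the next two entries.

Every event comes 8 days after the last (8, 8, 8, 8, 8, 8).
Wed Feb 22 2012 + 8 days = Thu Mar 1 2012.
Thu Mar 1 2012 + 8 days = Fri Mar 9 2012.

Thu Mar 1 2012, Fri Mar 9 2012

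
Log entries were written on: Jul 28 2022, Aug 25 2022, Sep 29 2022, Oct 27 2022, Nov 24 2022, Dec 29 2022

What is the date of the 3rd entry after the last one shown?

Mar 30 2023

Every date is a Thursday; gaps 28, 35, 28, 28, 35 days.
Each is the last Thursday of its month (at least one falls on the 29th or later, ruling out '4th Thursday').
Last Thursday of January 2023: Jan 26 2023.
Last Thursday of February 2023: Feb 23 2023.
March 2023 ends with Thursday Mar 30 2023.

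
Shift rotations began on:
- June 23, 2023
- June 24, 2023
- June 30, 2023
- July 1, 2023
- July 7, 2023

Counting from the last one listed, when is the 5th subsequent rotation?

Every event lands on a Friday or Saturday (gaps cycle 1, 6, 1, 6).
So the schedule is: every Friday and Saturday.
Next Saturday: July 8, 2023.
The following Friday is July 14, 2023.
Next Saturday: July 15, 2023.
Next Friday: July 21, 2023.
Next Saturday: July 22, 2023.

July 22, 2023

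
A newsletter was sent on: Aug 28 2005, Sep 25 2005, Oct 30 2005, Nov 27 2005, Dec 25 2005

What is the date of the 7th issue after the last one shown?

Jul 30 2006

Every date is a Sunday; gaps 28, 35, 28, 28 days.
Each is the last Sunday of its month (at least one falls on the 29th or later, ruling out '4th Sunday').
Last Sunday of January 2006: Jan 29 2006.
February 2006 ends with Sunday Feb 26 2006.
Last Sunday of March 2006: Mar 26 2006.
Last Sunday of April 2006: Apr 30 2006.
May 2006 ends with Sunday May 28 2006.
Last Sunday of June 2006: Jun 25 2006.
Last Sunday of July 2006: Jul 30 2006.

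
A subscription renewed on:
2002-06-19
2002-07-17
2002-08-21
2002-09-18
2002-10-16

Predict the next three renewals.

2002-11-20, 2002-12-18, 2003-01-15

All dates are Wednesdays, 28, 35, 28, 28 days apart.
Specifically, the 3rd Wednesday of each month.
November 2002 — 3rd Wednesday is 2002-11-20.
December 2002 — 3rd Wednesday is 2002-12-18.
3rd Wednesday of January 2003: 2003-01-15.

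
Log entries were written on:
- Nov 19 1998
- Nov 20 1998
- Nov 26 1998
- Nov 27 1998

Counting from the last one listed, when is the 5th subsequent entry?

Gaps: 1, 6, 1 days — not constant, but cyclic with period 2.
The events fall on every Thursday and Friday.
Next Thursday: Dec 3 1998.
The following Friday is Dec 4 1998.
The following Thursday is Dec 10 1998.
The following Friday is Dec 11 1998.
Next Thursday: Dec 17 1998.

Dec 17 1998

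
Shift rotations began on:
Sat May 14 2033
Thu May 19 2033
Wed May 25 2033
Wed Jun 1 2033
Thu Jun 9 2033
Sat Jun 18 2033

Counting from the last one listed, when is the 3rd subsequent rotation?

Thu Jul 21 2033

Intervals are 5, 6, 7, 8, 9 days — an arithmetic progression with common difference 1.
Next gap: 10 days. Sat Jun 18 2033 + 10 days = Tue Jun 28 2033.
Next gap: 11 days. Tue Jun 28 2033 + 11 days = Sat Jul 9 2033.
Next gap: 12 days. Sat Jul 9 2033 + 12 days = Thu Jul 21 2033.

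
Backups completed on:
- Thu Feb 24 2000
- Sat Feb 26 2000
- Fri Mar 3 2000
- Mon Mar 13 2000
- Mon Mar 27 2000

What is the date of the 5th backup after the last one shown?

Intervals are 2, 6, 10, 14 days — an arithmetic progression with common difference 4.
Next gap: 18 days. Mon Mar 27 2000 + 18 days = Fri Apr 14 2000.
Next gap: 22 days. Fri Apr 14 2000 + 22 days = Sat May 6 2000.
Next gap: 26 days. Sat May 6 2000 + 26 days = Thu Jun 1 2000.
Next gap: 30 days. Thu Jun 1 2000 + 30 days = Sat Jul 1 2000.
Next gap: 34 days. Sat Jul 1 2000 + 34 days = Fri Aug 4 2000.

Fri Aug 4 2000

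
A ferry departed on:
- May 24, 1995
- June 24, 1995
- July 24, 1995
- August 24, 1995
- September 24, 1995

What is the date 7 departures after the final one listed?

Gaps: 31, 30, 31, 31 days — not constant. Every event is on the 24th of the month.
Pattern: the 24th of each month.
October 1995: October 24, 1995.
Next: November 1995 → November 24, 1995.
Next: December 1995 → December 24, 1995.
Next: January 1996 → January 24, 1996.
Next: February 1996 → February 24, 1996.
March 1996: March 24, 1996.
April 1996: April 24, 1996.

April 24, 1996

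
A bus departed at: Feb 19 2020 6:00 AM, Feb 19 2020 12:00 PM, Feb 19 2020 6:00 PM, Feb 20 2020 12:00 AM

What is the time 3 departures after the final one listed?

Gaps: 6, 6, 6 hours — each event is 6 hours after the previous one.
Feb 20 2020 12:00 AM + 6 h = Feb 20 2020 6:00 AM.
Feb 20 2020 6:00 AM + 6 h = Feb 20 2020 12:00 PM.
Feb 20 2020 12:00 PM + 6 h = Feb 20 2020 6:00 PM.

Feb 20 2020 6:00 PM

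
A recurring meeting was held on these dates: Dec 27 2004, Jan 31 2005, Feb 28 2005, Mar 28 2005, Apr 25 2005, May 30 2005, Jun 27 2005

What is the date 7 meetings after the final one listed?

These are Mondays with 35, 28, 28, 28, 35, 28-day gaps.
Each is the final Monday of its month — Jan 31 2005 is past the 28th, so '4th Monday' doesn't fit.
July 2005 ends with Monday Jul 25 2005.
Last Monday of August 2005: Aug 29 2005.
September 2005 ends with Monday Sep 26 2005.
October 2005 ends with Monday Oct 31 2005.
Last Monday of November 2005: Nov 28 2005.
December 2005 ends with Monday Dec 26 2005.
January 2006 ends with Monday Jan 30 2006.

Jan 30 2006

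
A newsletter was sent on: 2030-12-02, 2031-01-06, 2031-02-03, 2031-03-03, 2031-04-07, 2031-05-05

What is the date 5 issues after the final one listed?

2031-10-06

These are Mondays at 28- or 35-day spacing (35, 28, 28, 35, 28).
The pattern: 1st Monday of the month.
June 2031 — 1st Monday is 2031-06-02.
July 2031 — 1st Monday is 2031-07-07.
1st Monday of August 2031: 2031-08-04.
1st Monday of September 2031: 2031-09-01.
1st Monday of October 2031: 2031-10-06.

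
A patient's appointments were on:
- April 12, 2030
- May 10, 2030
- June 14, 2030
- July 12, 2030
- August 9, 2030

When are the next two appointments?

All dates are Fridays, 28, 35, 28, 28 days apart.
Specifically, the 2nd Friday of each month.
September 2030 — 2nd Friday is September 13, 2030.
2nd Friday of October 2030: October 11, 2030.

September 13, 2030; October 11, 2030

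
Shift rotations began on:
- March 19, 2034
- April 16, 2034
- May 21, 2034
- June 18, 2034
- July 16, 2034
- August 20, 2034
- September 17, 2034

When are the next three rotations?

October 15, 2034; November 19, 2034; December 17, 2034

All dates are Sundays, 28, 35, 28, 28, 35, 28 days apart.
Specifically, the 3rd Sunday of each month.
3rd Sunday of October 2034: October 15, 2034.
November 2034 — 3rd Sunday is November 19, 2034.
December 2034 — 3rd Sunday is December 17, 2034.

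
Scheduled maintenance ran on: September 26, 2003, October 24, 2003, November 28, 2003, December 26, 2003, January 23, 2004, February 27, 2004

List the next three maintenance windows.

These are Fridays at 28- or 35-day spacing (28, 35, 28, 28, 35).
The pattern: 4th Friday of the month.
March 2004 — 4th Friday is March 26, 2004.
April 2004 — 4th Friday is April 23, 2004.
May 2004 — 4th Friday is May 28, 2004.

March 26, 2004; April 23, 2004; May 28, 2004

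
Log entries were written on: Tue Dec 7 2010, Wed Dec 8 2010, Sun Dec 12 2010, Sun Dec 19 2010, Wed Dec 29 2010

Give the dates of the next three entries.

Intervals are 1, 4, 7, 10 days — an arithmetic progression with common difference 3.
Next gap: 13 days. Wed Dec 29 2010 + 13 days = Tue Jan 11 2011.
Next gap: 16 days. Tue Jan 11 2011 + 16 days = Thu Jan 27 2011.
Next gap: 19 days. Thu Jan 27 2011 + 19 days = Tue Feb 15 2011.

Tue Jan 11 2011, Thu Jan 27 2011, Tue Feb 15 2011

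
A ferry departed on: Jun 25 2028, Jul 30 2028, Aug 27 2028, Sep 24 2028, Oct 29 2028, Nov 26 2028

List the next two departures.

Every date is a Sunday; gaps 35, 28, 28, 35, 28 days.
Each is the last Sunday of its month (at least one falls on the 29th or later, ruling out '4th Sunday').
December 2028 ends with Sunday Dec 31 2028.
Last Sunday of January 2029: Jan 28 2029.

Dec 31 2028, Jan 28 2029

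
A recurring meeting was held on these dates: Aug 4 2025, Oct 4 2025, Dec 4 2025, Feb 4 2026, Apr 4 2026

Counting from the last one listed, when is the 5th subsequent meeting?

Gaps: 61, 61, 62, 59 days — not constant. Every event is on the 4th of the month.
Pattern: the 4th of every 2 months.
June 2026: Jun 4 2026.
Next: August 2026 → Aug 4 2026.
October 2026: Oct 4 2026.
Next: December 2026 → Dec 4 2026.
February 2027: Feb 4 2027.

Feb 4 2027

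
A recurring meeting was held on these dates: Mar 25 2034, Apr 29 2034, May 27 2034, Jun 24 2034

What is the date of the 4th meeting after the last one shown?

All Saturdays; the gaps (35, 28, 28) vary with month length.
This is the last Saturday of each month.
Last Saturday of July 2034: Jul 29 2034.
Last Saturday of August 2034: Aug 26 2034.
September 2034 ends with Saturday Sep 30 2034.
Last Saturday of October 2034: Oct 28 2034.

Oct 28 2034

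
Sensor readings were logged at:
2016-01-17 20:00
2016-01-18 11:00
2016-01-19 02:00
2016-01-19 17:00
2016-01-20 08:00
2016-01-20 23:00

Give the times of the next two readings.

Spacing: 15, 15, 15, 15, 15 h — constant 15 h.
2016-01-20 23:00 + 15 h = 2016-01-21 14:00.
2016-01-21 14:00 + 15 h = 2016-01-22 05:00.

2016-01-21 14:00, 2016-01-22 05:00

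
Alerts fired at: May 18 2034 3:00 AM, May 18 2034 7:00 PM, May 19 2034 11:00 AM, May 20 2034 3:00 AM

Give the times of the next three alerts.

May 20 2034 7:00 PM, May 21 2034 11:00 AM, May 22 2034 3:00 AM

Gaps: 16, 16, 16 hours — each event is 16 hours after the previous one.
May 20 2034 3:00 AM + 16 h = May 20 2034 7:00 PM.
May 20 2034 7:00 PM + 16 h = May 21 2034 11:00 AM.
May 21 2034 11:00 AM + 16 h = May 22 2034 3:00 AM.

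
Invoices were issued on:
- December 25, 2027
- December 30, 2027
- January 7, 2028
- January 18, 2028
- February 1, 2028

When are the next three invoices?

February 18, 2028; March 9, 2028; April 1, 2028

Gaps: 5, 8, 11, 14 days — each gap is 3 larger than the previous one.
Next gap: 17 days. February 1, 2028 + 17 days = February 18, 2028.
Next gap: 20 days. February 18, 2028 + 20 days = March 9, 2028.
Next gap: 23 days. March 9, 2028 + 23 days = April 1, 2028.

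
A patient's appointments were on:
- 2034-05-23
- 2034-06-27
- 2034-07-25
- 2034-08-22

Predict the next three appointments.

2034-09-26, 2034-10-24, 2034-11-28

Gaps: 35, 28, 28 days — a mix of 28 and 35. Every date is a Tuesday.
Each is the 4th Tuesday of its month.
September 2034 — 4th Tuesday is 2034-09-26.
October 2034 — 4th Tuesday is 2034-10-24.
4th Tuesday of November 2034: 2034-11-28.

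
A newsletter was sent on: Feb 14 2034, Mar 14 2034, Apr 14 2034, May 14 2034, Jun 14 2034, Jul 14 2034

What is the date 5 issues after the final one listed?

Dec 14 2034

Gaps: 28, 31, 30, 31, 30 days — not constant. Every event is on the 14th of the month.
Pattern: the 14th of each month.
August 2034: Aug 14 2034.
Next: September 2034 → Sep 14 2034.
October 2034: Oct 14 2034.
November 2034: Nov 14 2034.
Next: December 2034 → Dec 14 2034.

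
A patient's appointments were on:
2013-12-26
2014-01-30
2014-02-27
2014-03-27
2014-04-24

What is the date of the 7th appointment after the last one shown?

2014-11-27

These are Thursdays with 35, 28, 28, 28-day gaps.
Each is the final Thursday of its month — 2014-01-30 is past the 28th, so '4th Thursday' doesn't fit.
Last Thursday of May 2014: 2014-05-29.
Last Thursday of June 2014: 2014-06-26.
Last Thursday of July 2014: 2014-07-31.
August 2014 ends with Thursday 2014-08-28.
September 2014 ends with Thursday 2014-09-25.
October 2014 ends with Thursday 2014-10-30.
November 2014 ends with Thursday 2014-11-27.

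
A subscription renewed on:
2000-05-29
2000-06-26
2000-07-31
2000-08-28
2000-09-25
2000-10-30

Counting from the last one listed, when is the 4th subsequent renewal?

All Mondays; the gaps (28, 35, 28, 28, 35) vary with month length.
This is the last Monday of each month.
November 2000 ends with Monday 2000-11-27.
Last Monday of December 2000: 2000-12-25.
Last Monday of January 2001: 2001-01-29.
Last Monday of February 2001: 2001-02-26.

2001-02-26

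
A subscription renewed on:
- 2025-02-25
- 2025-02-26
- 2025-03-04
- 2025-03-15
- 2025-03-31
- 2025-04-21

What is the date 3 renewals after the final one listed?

2025-07-23

Intervals are 1, 6, 11, 16, 21 days — an arithmetic progression with common difference 5.
Next gap: 26 days. 2025-04-21 + 26 days = 2025-05-17.
Next gap: 31 days. 2025-05-17 + 31 days = 2025-06-17.
Next gap: 36 days. 2025-06-17 + 36 days = 2025-07-23.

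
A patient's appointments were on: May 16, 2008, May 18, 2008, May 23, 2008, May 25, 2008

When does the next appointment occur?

The gap pattern 2, 5, 2 repeats every 2 events.
These are the Fridays and Sundays of each week.
The following Friday is May 30, 2008.

May 30, 2008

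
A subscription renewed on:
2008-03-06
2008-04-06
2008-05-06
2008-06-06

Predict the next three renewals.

The day-of-month is always 6 (31, 30, 31 days between events).
So this recurs on the 6th of each month.
July 2008: 2008-07-06.
Next: August 2008 → 2008-08-06.
September 2008: 2008-09-06.

2008-07-06, 2008-08-06, 2008-09-06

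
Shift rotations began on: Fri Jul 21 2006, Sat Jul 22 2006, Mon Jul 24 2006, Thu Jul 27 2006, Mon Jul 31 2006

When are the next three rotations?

Gaps: 1, 2, 3, 4 days — each gap is 1 larger than the previous one.
Next gap: 5 days. Mon Jul 31 2006 + 5 days = Sat Aug 5 2006.
Next gap: 6 days. Sat Aug 5 2006 + 6 days = Fri Aug 11 2006.
Next gap: 7 days. Fri Aug 11 2006 + 7 days = Fri Aug 18 2006.

Sat Aug 5 2006, Fri Aug 11 2006, Fri Aug 18 2006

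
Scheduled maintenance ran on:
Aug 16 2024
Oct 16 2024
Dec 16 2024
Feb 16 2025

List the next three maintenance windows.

Each date is the 16th; the gaps (61, 61, 62) track the month lengths.
The rule is the 16th of every 2 months.
April 2025: Apr 16 2025.
Next: June 2025 → Jun 16 2025.
August 2025: Aug 16 2025.

Apr 16 2025, Jun 16 2025, Aug 16 2025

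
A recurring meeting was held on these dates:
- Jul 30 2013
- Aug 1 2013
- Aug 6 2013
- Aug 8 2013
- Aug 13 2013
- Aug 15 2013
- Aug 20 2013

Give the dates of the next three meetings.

Aug 22 2013, Aug 27 2013, Aug 29 2013

Gaps: 2, 5, 2, 5, 2, 5 days — not constant, but cyclic with period 2.
The events fall on every Tuesday and Thursday.
The following Thursday is Aug 22 2013.
Next Tuesday: Aug 27 2013.
Next Thursday: Aug 29 2013.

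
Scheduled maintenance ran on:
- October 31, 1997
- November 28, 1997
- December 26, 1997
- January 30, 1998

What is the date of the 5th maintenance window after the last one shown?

June 26, 1998

These are Fridays with 28, 28, 35-day gaps.
Each is the final Friday of its month — October 31, 1997 is past the 28th, so '4th Friday' doesn't fit.
February 1998 ends with Friday February 27, 1998.
Last Friday of March 1998: March 27, 1998.
Last Friday of April 1998: April 24, 1998.
May 1998 ends with Friday May 29, 1998.
Last Friday of June 1998: June 26, 1998.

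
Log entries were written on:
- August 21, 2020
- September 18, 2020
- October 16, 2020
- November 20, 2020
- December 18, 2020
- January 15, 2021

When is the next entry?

These are Fridays at 28- or 35-day spacing (28, 28, 35, 28, 28).
The pattern: 3rd Friday of the month.
February 2021 — 3rd Friday is February 19, 2021.

February 19, 2021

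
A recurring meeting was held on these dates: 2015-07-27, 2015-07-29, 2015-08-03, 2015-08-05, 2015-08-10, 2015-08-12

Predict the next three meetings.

2015-08-17, 2015-08-19, 2015-08-24

The gap pattern 2, 5, 2, 5, 2 repeats every 2 events.
These are the Mondays and Wednesdays of each week.
The following Monday is 2015-08-17.
Next Wednesday: 2015-08-19.
Next Monday: 2015-08-24.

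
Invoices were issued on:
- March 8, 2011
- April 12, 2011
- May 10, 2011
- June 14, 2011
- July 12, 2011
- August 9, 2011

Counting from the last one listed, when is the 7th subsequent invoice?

March 13, 2012

Gaps: 35, 28, 35, 28, 28 days — a mix of 28 and 35. Every date is a Tuesday.
Each is the 2nd Tuesday of its month.
September 2011 — 2nd Tuesday is September 13, 2011.
October 2011 — 2nd Tuesday is October 11, 2011.
2nd Tuesday of November 2011: November 8, 2011.
2nd Tuesday of December 2011: December 13, 2011.
2nd Tuesday of January 2012: January 10, 2012.
2nd Tuesday of February 2012: February 14, 2012.
March 2012 — 2nd Tuesday is March 13, 2012.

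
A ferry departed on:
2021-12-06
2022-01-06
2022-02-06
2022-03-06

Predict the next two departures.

Gaps: 31, 31, 28 days — not constant. Every event is on the 6th of the month.
Pattern: the 6th of each month.
Next: April 2022 → 2022-04-06.
May 2022: 2022-05-06.

2022-04-06, 2022-05-06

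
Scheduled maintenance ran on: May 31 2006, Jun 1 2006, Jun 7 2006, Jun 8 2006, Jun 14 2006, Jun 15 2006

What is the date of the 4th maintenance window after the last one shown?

Jun 29 2006

Gaps: 1, 6, 1, 6, 1 days — not constant, but cyclic with period 2.
The events fall on every Wednesday and Thursday.
The following Wednesday is Jun 21 2006.
The following Thursday is Jun 22 2006.
Next Wednesday: Jun 28 2006.
Next Thursday: Jun 29 2006.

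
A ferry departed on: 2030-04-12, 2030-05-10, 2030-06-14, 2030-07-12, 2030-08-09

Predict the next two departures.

These are Fridays at 28- or 35-day spacing (28, 35, 28, 28).
The pattern: 2nd Friday of the month.
September 2030 — 2nd Friday is 2030-09-13.
October 2030 — 2nd Friday is 2030-10-11.

2030-09-13, 2030-10-11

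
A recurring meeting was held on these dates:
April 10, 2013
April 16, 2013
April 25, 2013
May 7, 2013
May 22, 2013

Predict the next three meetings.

June 9, 2013; June 30, 2013; July 24, 2013

The spacing grows by 3 each time: 6, 9, 12, 15 days.
Next gap: 18 days. May 22, 2013 + 18 days = June 9, 2013.
Next gap: 21 days. June 9, 2013 + 21 days = June 30, 2013.
Next gap: 24 days. June 30, 2013 + 24 days = July 24, 2013.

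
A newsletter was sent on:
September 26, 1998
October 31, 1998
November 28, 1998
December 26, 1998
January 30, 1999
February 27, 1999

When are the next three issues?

March 27, 1999; April 24, 1999; May 29, 1999

Every date is a Saturday; gaps 35, 28, 28, 35, 28 days.
Each is the last Saturday of its month (at least one falls on the 29th or later, ruling out '4th Saturday').
March 1999 ends with Saturday March 27, 1999.
April 1999 ends with Saturday April 24, 1999.
Last Saturday of May 1999: May 29, 1999.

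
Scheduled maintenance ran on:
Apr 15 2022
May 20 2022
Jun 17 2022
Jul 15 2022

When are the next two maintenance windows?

All dates are Fridays, 35, 28, 28 days apart.
Specifically, the 3rd Friday of each month.
August 2022 — 3rd Friday is Aug 19 2022.
3rd Friday of September 2022: Sep 16 2022.

Aug 19 2022, Sep 16 2022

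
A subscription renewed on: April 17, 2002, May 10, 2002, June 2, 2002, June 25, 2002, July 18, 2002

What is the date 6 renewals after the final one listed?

December 3, 2002

The spacing is 23, 23, 23, 23 days — always 23 days.
July 18, 2002 + 23 days = August 10, 2002.
August 10, 2002 + 23 days = September 2, 2002.
September 2, 2002 + 23 days = September 25, 2002.
September 25, 2002 + 23 days = October 18, 2002.
October 18, 2002 + 23 days = November 10, 2002.
November 10, 2002 + 23 days = December 3, 2002.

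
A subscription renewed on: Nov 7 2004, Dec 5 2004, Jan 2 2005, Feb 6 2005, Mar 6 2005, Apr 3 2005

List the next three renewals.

May 1 2005, Jun 5 2005, Jul 3 2005

These are Sundays at 28- or 35-day spacing (28, 28, 35, 28, 28).
The pattern: 1st Sunday of the month.
1st Sunday of May 2005: May 1 2005.
June 2005 — 1st Sunday is Jun 5 2005.
1st Sunday of July 2005: Jul 3 2005.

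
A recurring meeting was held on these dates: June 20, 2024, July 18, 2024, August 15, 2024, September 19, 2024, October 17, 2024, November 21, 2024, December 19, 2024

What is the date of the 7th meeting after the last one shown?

These are Thursdays at 28- or 35-day spacing (28, 28, 35, 28, 35, 28).
The pattern: 3rd Thursday of the month.
3rd Thursday of January 2025: January 16, 2025.
February 2025 — 3rd Thursday is February 20, 2025.
3rd Thursday of March 2025: March 20, 2025.
April 2025 — 3rd Thursday is April 17, 2025.
3rd Thursday of May 2025: May 15, 2025.
June 2025 — 3rd Thursday is June 19, 2025.
3rd Thursday of July 2025: July 17, 2025.

July 17, 2025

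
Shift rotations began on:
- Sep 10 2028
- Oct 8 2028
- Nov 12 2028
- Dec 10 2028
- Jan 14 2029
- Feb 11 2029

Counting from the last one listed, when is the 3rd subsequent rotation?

All dates are Sundays, 28, 35, 28, 35, 28 days apart.
Specifically, the 2nd Sunday of each month.
2nd Sunday of March 2029: Mar 11 2029.
April 2029 — 2nd Sunday is Apr 8 2029.
2nd Sunday of May 2029: May 13 2029.

May 13 2029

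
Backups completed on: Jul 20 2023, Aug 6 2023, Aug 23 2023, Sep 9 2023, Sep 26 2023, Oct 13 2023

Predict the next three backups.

Oct 30 2023, Nov 16 2023, Dec 3 2023

Gaps between consecutive events: 17, 17, 17, 17, 17 days — a constant 17-day interval.
Oct 13 2023 + 17 days = Oct 30 2023.
Oct 30 2023 + 17 days = Nov 16 2023.
Nov 16 2023 + 17 days = Dec 3 2023.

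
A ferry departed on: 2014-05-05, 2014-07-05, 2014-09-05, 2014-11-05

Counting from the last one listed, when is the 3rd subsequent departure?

2015-05-05

Gaps: 61, 62, 61 days — not constant. Every event is on the 5th of the month.
Pattern: the 5th of every 2 months.
Next: January 2015 → 2015-01-05.
March 2015: 2015-03-05.
May 2015: 2015-05-05.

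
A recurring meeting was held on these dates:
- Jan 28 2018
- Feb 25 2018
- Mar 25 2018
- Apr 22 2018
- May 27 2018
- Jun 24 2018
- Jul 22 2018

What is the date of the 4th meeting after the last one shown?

Nov 25 2018

Gaps: 28, 28, 28, 35, 28, 28 days — a mix of 28 and 35. Every date is a Sunday.
Each is the 4th Sunday of its month.
4th Sunday of August 2018: Aug 26 2018.
4th Sunday of September 2018: Sep 23 2018.
4th Sunday of October 2018: Oct 28 2018.
4th Sunday of November 2018: Nov 25 2018.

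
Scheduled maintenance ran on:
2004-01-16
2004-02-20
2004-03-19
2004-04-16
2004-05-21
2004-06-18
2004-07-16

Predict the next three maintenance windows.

2004-08-20, 2004-09-17, 2004-10-15

Gaps: 35, 28, 28, 35, 28, 28 days — a mix of 28 and 35. Every date is a Friday.
Each is the 3rd Friday of its month.
August 2004 — 3rd Friday is 2004-08-20.
September 2004 — 3rd Friday is 2004-09-17.
October 2004 — 3rd Friday is 2004-10-15.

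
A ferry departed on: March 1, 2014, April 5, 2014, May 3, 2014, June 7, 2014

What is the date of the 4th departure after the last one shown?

October 4, 2014

These are Saturdays at 28- or 35-day spacing (35, 28, 35).
The pattern: 1st Saturday of the month.
July 2014 — 1st Saturday is July 5, 2014.
August 2014 — 1st Saturday is August 2, 2014.
1st Saturday of September 2014: September 6, 2014.
October 2014 — 1st Saturday is October 4, 2014.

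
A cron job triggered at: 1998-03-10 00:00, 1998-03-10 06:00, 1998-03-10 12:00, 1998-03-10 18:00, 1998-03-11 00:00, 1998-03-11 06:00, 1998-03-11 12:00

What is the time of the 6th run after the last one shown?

The interval is a steady 6 hours (6, 6, 6, 6, 6, 6).
1998-03-11 12:00 + 6 h = 1998-03-11 18:00.
1998-03-11 18:00 + 6 h = 1998-03-12 00:00.
1998-03-12 00:00 + 6 h = 1998-03-12 06:00.
1998-03-12 06:00 + 6 h = 1998-03-12 12:00.
1998-03-12 12:00 + 6 h = 1998-03-12 18:00.
1998-03-12 18:00 + 6 h = 1998-03-13 00:00.

1998-03-13 00:00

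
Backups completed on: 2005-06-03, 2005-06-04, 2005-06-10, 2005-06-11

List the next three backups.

2005-06-17, 2005-06-18, 2005-06-24

The gap pattern 1, 6, 1 repeats every 2 events.
These are the Fridays and Saturdays of each week.
Next Friday: 2005-06-17.
Next Saturday: 2005-06-18.
Next Friday: 2005-06-24.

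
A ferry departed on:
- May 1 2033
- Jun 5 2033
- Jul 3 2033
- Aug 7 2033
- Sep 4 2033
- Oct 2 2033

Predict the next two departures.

These are Sundays at 28- or 35-day spacing (35, 28, 35, 28, 28).
The pattern: 1st Sunday of the month.
November 2033 — 1st Sunday is Nov 6 2033.
1st Sunday of December 2033: Dec 4 2033.

Nov 6 2033, Dec 4 2033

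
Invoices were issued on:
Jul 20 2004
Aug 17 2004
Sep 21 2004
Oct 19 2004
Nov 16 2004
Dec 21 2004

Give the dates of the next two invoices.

Jan 18 2005, Feb 15 2005

Gaps: 28, 35, 28, 28, 35 days — a mix of 28 and 35. Every date is a Tuesday.
Each is the 3rd Tuesday of its month.
January 2005 — 3rd Tuesday is Jan 18 2005.
3rd Tuesday of February 2005: Feb 15 2005.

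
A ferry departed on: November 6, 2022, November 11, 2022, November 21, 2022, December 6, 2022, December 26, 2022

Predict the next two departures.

January 20, 2023; February 19, 2023

Gaps: 5, 10, 15, 20 days — each gap is 5 larger than the previous one.
Next gap: 25 days. December 26, 2022 + 25 days = January 20, 2023.
Next gap: 30 days. January 20, 2023 + 30 days = February 19, 2023.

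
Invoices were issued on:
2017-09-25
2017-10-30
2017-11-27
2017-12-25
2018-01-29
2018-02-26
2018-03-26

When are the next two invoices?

These are Mondays with 35, 28, 28, 35, 28, 28-day gaps.
Each is the final Monday of its month — 2017-10-30 is past the 28th, so '4th Monday' doesn't fit.
April 2018 ends with Monday 2018-04-30.
Last Monday of May 2018: 2018-05-28.

2018-04-30, 2018-05-28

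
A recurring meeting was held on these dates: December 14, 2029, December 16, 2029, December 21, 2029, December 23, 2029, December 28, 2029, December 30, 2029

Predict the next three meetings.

January 4, 2030; January 6, 2030; January 11, 2030

Gaps: 2, 5, 2, 5, 2 days — not constant, but cyclic with period 2.
The events fall on every Friday and Sunday.
Next Friday: January 4, 2030.
The following Sunday is January 6, 2030.
The following Friday is January 11, 2030.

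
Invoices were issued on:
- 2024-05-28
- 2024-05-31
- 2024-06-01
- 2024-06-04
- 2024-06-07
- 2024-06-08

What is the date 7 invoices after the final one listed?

2024-06-25

Gaps: 3, 1, 3, 3, 1 days — not constant, but cyclic with period 3.
The events fall on every Tuesday, Friday and Saturday.
Next Tuesday: 2024-06-11.
The following Friday is 2024-06-14.
The following Saturday is 2024-06-15.
Next Tuesday: 2024-06-18.
Next Friday: 2024-06-21.
Next Saturday: 2024-06-22.
Next Tuesday: 2024-06-25.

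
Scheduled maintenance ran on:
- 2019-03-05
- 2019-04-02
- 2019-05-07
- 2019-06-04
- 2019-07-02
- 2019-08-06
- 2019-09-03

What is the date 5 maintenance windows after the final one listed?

2020-02-04

All dates are Tuesdays, 28, 35, 28, 28, 35, 28 days apart.
Specifically, the 1st Tuesday of each month.
1st Tuesday of October 2019: 2019-10-01.
1st Tuesday of November 2019: 2019-11-05.
December 2019 — 1st Tuesday is 2019-12-03.
January 2020 — 1st Tuesday is 2020-01-07.
February 2020 — 1st Tuesday is 2020-02-04.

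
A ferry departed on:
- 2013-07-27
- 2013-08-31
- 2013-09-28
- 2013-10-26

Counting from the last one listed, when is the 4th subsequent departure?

2014-02-22

These are Saturdays with 35, 28, 28-day gaps.
Each is the final Saturday of its month — 2013-08-31 is past the 28th, so '4th Saturday' doesn't fit.
Last Saturday of November 2013: 2013-11-30.
December 2013 ends with Saturday 2013-12-28.
Last Saturday of January 2014: 2014-01-25.
Last Saturday of February 2014: 2014-02-22.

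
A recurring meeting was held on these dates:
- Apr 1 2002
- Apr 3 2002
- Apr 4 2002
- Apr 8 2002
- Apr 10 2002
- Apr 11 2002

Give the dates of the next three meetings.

Gaps: 2, 1, 4, 2, 1 days — not constant, but cyclic with period 3.
The events fall on every Monday, Wednesday and Thursday.
Next Monday: Apr 15 2002.
The following Wednesday is Apr 17 2002.
Next Thursday: Apr 18 2002.

Apr 15 2002, Apr 17 2002, Apr 18 2002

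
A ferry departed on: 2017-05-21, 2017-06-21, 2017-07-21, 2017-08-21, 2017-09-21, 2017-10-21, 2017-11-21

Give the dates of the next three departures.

2017-12-21, 2018-01-21, 2018-02-21

The day-of-month is always 21 (31, 30, 31, 31, 30, 31 days between events).
So this recurs on the 21st of each month.
Next: December 2017 → 2017-12-21.
January 2018: 2018-01-21.
Next: February 2018 → 2018-02-21.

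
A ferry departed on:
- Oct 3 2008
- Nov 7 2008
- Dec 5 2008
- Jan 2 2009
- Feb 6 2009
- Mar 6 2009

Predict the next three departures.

These are Fridays at 28- or 35-day spacing (35, 28, 28, 35, 28).
The pattern: 1st Friday of the month.
April 2009 — 1st Friday is Apr 3 2009.
May 2009 — 1st Friday is May 1 2009.
June 2009 — 1st Friday is Jun 5 2009.

Apr 3 2009, May 1 2009, Jun 5 2009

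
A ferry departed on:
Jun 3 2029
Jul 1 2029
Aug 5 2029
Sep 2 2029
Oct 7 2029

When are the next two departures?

Nov 4 2029, Dec 2 2029

These are Sundays at 28- or 35-day spacing (28, 35, 28, 35).
The pattern: 1st Sunday of the month.
November 2029 — 1st Sunday is Nov 4 2029.
1st Sunday of December 2029: Dec 2 2029.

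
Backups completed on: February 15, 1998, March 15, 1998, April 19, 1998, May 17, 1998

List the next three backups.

These are Sundays at 28- or 35-day spacing (28, 35, 28).
The pattern: 3rd Sunday of the month.
June 1998 — 3rd Sunday is June 21, 1998.
3rd Sunday of July 1998: July 19, 1998.
3rd Sunday of August 1998: August 16, 1998.

June 21, 1998; July 19, 1998; August 16, 1998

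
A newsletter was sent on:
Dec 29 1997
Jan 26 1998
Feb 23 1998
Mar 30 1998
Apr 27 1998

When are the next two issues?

May 25 1998, Jun 29 1998

Every date is a Monday; gaps 28, 28, 35, 28 days.
Each is the last Monday of its month (at least one falls on the 29th or later, ruling out '4th Monday').
Last Monday of May 1998: May 25 1998.
June 1998 ends with Monday Jun 29 1998.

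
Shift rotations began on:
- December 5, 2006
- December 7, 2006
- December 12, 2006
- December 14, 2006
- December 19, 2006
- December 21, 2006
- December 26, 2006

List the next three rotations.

The gap pattern 2, 5, 2, 5, 2, 5 repeats every 2 events.
These are the Tuesdays and Thursdays of each week.
The following Thursday is December 28, 2006.
Next Tuesday: January 2, 2007.
Next Thursday: January 4, 2007.

December 28, 2006; January 2, 2007; January 4, 2007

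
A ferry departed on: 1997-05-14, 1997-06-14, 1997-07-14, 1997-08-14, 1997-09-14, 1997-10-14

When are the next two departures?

1997-11-14, 1997-12-14

The day-of-month is always 14 (31, 30, 31, 31, 30 days between events).
So this recurs on the 14th of each month.
Next: November 1997 → 1997-11-14.
December 1997: 1997-12-14.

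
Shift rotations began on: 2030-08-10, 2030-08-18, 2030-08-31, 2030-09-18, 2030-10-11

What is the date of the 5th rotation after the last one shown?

2031-04-19

Intervals are 8, 13, 18, 23 days — an arithmetic progression with common difference 5.
Next gap: 28 days. 2030-10-11 + 28 days = 2030-11-08.
Next gap: 33 days. 2030-11-08 + 33 days = 2030-12-11.
Next gap: 38 days. 2030-12-11 + 38 days = 2031-01-18.
Next gap: 43 days. 2031-01-18 + 43 days = 2031-03-02.
Next gap: 48 days. 2031-03-02 + 48 days = 2031-04-19.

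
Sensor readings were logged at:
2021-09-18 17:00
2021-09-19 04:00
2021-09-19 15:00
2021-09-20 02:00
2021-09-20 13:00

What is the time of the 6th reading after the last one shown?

Spacing: 11, 11, 11, 11 h — constant 11 h.
2021-09-20 13:00 + 11 h = 2021-09-21 00:00.
2021-09-21 00:00 + 11 h = 2021-09-21 11:00.
2021-09-21 11:00 + 11 h = 2021-09-21 22:00.
2021-09-21 22:00 + 11 h = 2021-09-22 09:00.
2021-09-22 09:00 + 11 h = 2021-09-22 20:00.
2021-09-22 20:00 + 11 h = 2021-09-23 07:00.

2021-09-23 07:00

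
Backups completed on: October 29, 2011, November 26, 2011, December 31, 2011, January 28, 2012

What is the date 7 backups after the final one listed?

August 25, 2012

These are Saturdays with 28, 35, 28-day gaps.
Each is the final Saturday of its month — October 29, 2011 is past the 28th, so '4th Saturday' doesn't fit.
February 2012 ends with Saturday February 25, 2012.
March 2012 ends with Saturday March 31, 2012.
April 2012 ends with Saturday April 28, 2012.
Last Saturday of May 2012: May 26, 2012.
June 2012 ends with Saturday June 30, 2012.
July 2012 ends with Saturday July 28, 2012.
Last Saturday of August 2012: August 25, 2012.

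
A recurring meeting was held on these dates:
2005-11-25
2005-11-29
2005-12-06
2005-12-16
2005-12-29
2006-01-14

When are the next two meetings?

The spacing grows by 3 each time: 4, 7, 10, 13, 16 days.
Next gap: 19 days. 2006-01-14 + 19 days = 2006-02-02.
Next gap: 22 days. 2006-02-02 + 22 days = 2006-02-24.

2006-02-02, 2006-02-24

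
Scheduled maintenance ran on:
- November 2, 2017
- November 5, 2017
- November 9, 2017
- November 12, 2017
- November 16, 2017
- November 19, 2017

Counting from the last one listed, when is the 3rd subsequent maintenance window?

Gaps: 3, 4, 3, 4, 3 days — not constant, but cyclic with period 2.
The events fall on every Thursday and Sunday.
Next Thursday: November 23, 2017.
Next Sunday: November 26, 2017.
The following Thursday is November 30, 2017.

November 30, 2017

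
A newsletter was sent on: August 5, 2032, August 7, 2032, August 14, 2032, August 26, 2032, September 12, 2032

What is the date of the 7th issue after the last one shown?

May 29, 2033

The spacing grows by 5 each time: 2, 7, 12, 17 days.
Next gap: 22 days. September 12, 2032 + 22 days = October 4, 2032.
Next gap: 27 days. October 4, 2032 + 27 days = October 31, 2032.
Next gap: 32 days. October 31, 2032 + 32 days = December 2, 2032.
Next gap: 37 days. December 2, 2032 + 37 days = January 8, 2033.
Next gap: 42 days. January 8, 2033 + 42 days = February 19, 2033.
Next gap: 47 days. February 19, 2033 + 47 days = April 7, 2033.
Next gap: 52 days. April 7, 2033 + 52 days = May 29, 2033.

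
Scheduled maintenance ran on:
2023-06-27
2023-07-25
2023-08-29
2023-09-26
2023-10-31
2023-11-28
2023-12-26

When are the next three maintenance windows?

2024-01-30, 2024-02-27, 2024-03-26

These are Tuesdays with 28, 35, 28, 35, 28, 28-day gaps.
Each is the final Tuesday of its month — 2023-08-29 is past the 28th, so '4th Tuesday' doesn't fit.
Last Tuesday of January 2024: 2024-01-30.
Last Tuesday of February 2024: 2024-02-27.
Last Tuesday of March 2024: 2024-03-26.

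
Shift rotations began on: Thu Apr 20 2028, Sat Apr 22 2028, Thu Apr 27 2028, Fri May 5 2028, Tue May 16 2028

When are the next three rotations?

Tue May 30 2028, Fri Jun 16 2028, Thu Jul 6 2028

The spacing grows by 3 each time: 2, 5, 8, 11 days.
Next gap: 14 days. Tue May 16 2028 + 14 days = Tue May 30 2028.
Next gap: 17 days. Tue May 30 2028 + 17 days = Fri Jun 16 2028.
Next gap: 20 days. Fri Jun 16 2028 + 20 days = Thu Jul 6 2028.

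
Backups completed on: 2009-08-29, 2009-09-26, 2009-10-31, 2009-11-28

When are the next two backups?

2009-12-26, 2010-01-30

Every date is a Saturday; gaps 28, 35, 28 days.
Each is the last Saturday of its month (at least one falls on the 29th or later, ruling out '4th Saturday').
December 2009 ends with Saturday 2009-12-26.
January 2010 ends with Saturday 2010-01-30.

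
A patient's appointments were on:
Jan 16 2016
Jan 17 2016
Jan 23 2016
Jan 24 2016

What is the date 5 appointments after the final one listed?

Feb 13 2016

Gaps: 1, 6, 1 days — not constant, but cyclic with period 2.
The events fall on every Saturday and Sunday.
Next Saturday: Jan 30 2016.
The following Sunday is Jan 31 2016.
Next Saturday: Feb 6 2016.
The following Sunday is Feb 7 2016.
The following Saturday is Feb 13 2016.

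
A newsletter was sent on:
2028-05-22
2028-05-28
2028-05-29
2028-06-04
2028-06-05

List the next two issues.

The gap pattern 6, 1, 6, 1 repeats every 2 events.
These are the Mondays and Sundays of each week.
Next Sunday: 2028-06-11.
The following Monday is 2028-06-12.

2028-06-11, 2028-06-12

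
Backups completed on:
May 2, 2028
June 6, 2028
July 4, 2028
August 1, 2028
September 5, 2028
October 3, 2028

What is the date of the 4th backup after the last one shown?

All dates are Tuesdays, 35, 28, 28, 35, 28 days apart.
Specifically, the 1st Tuesday of each month.
1st Tuesday of November 2028: November 7, 2028.
December 2028 — 1st Tuesday is December 5, 2028.
January 2029 — 1st Tuesday is January 2, 2029.
1st Tuesday of February 2029: February 6, 2029.

February 6, 2029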